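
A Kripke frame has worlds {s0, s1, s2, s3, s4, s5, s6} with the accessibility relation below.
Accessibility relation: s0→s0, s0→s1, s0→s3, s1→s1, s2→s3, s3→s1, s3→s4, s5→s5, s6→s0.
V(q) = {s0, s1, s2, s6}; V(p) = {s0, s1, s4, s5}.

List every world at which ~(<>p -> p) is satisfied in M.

s3, s6

Let φ = ~(<>p -> p). Evaluate φ at each world:
  s0 (successors {s0, s1, s3}): φ is false.
  s1 (successors {s1}): φ is false.
  s2 (successors {s3}): φ is false.
  s3 (successors {s1, s4}): φ is true.
  s4 (successors ∅): φ is false.
  s5 (successors {s5}): φ is false.
  s6 (successors {s0}): φ is true.
For instance, at s0:
  At s0: <>p -> p is true, so ~(<>p -> p) is false.
    At s0: <>p is true, p is true, so <>p -> p is true.
      At s0: <>p requires p at some successor in {s0, s1, s3}.
        p holds at s0, so <>p is true at s0.
Satisfying worlds: {s3, s6}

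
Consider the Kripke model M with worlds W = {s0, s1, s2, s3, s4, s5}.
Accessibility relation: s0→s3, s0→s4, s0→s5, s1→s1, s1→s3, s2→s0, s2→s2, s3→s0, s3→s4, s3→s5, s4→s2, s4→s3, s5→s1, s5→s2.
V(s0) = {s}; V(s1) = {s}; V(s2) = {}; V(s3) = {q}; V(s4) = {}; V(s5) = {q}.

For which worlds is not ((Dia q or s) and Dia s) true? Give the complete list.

Recall that Dia ψ holds at a world iff ψ holds at some accessible world.
Let φ = not ((Dia q or s) and Dia s). Evaluate φ at each world:
  s0 (successors {s3, s4, s5}): φ is true.
  s1 (successors {s1, s3}): φ is false.
  s2 (successors {s0, s2}): φ is true.
  s3 (successors {s0, s4, s5}): φ is false.
  s4 (successors {s2, s3}): φ is true.
  s5 (successors {s1, s2}): φ is true.
For instance, at s2:
  At s2: (Dia q or s) and Dia s is false, so not ((Dia q or s) and Dia s) is true.
    At s2: Dia q or s is false, Dia s is true, so (Dia q or s) and Dia s is false.
      At s2: Dia q is false, s is false, so Dia q or s is false.
      At s2: Dia s requires s at some successor in {s0, s2}.
        s holds at s0, so Dia s is true at s2.
Satisfying worlds: {s0, s2, s4, s5}

s0, s2, s4, s5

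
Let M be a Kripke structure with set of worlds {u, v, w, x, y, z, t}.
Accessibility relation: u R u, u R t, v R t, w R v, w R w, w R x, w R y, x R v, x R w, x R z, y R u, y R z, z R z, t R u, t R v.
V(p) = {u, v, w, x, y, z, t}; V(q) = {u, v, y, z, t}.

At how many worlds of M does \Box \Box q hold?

5

Recall that \Box ψ holds at a world iff ψ holds at every accessible world, and \Diamond ψ holds iff ψ holds at some accessible world.
Let φ = \Box \Box q. Evaluate φ at each world:
  u (successors {u, t}): φ is true.
  v (successors {t}): φ is true.
  w (successors {v, w, x, y}): φ is false.
  x (successors {v, w, z}): φ is false.
  y (successors {u, z}): φ is true.
  z (successors {z}): φ is true.
  t (successors {u, v}): φ is true.
For instance, at t:
  At t: \Box \Box q requires \Box q at every successor {u, v}.
      At u: \Box q requires q at every successor {u, t}.
        At u: q is true.
        At t: q is true.
      So \Box q is true at u.
      At v: \Box q requires q at every successor {t}.
        At t: q is true.
      So \Box q is true at v.
  So \Box \Box q is true at t.
Satisfying worlds: {u, v, y, z, t}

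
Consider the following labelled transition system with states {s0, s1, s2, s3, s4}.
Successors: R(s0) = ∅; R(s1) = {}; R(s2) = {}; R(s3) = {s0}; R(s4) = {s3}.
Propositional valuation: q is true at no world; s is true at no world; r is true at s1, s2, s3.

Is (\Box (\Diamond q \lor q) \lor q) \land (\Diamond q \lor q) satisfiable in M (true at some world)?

No

Let φ = (\Box (\Diamond q \lor q) \lor q) \land (\Diamond q \lor q). Evaluate φ at each world:
  s0 (successors ∅): φ is false.
  s1 (successors ∅): φ is false.
  s2 (successors ∅): φ is false.
  s3 (successors {s0}): φ is false.
  s4 (successors {s3}): φ is false.
For instance, at s4:
  At s4: \Box (\Diamond q \lor q) \lor q is false, \Diamond q \lor q is false, so (\Box (\Diamond q \lor q) \lor q) \land (\Diamond q \lor q) is false.
    At s4: \Box (\Diamond q \lor q) is false, q is false, so \Box (\Diamond q \lor q) \lor q is false.
      At s4: \Box (\Diamond q \lor q) requires \Diamond q \lor q at every successor {s3}.
        \Diamond q \lor q fails at s3, so \Box (\Diamond q \lor q) is false at s4.
    At s4: \Diamond q is false, q is false, so \Diamond q \lor q is false.
      At s4: \Diamond q requires q at some successor in {s3}.
        At s3: q is false.
      So \Diamond q is false at s4.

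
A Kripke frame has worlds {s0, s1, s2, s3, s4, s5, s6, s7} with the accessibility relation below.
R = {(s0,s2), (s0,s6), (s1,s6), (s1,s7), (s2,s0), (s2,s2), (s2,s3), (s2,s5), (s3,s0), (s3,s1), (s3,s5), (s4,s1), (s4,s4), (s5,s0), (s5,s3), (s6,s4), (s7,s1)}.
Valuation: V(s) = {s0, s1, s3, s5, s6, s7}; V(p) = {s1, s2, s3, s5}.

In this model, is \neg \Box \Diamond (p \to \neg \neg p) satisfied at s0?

At s0: \Box \Diamond (p \to \neg \neg p) is true, so \neg \Box \Diamond (p \to \neg \neg p) is false.
  At s0: \Box \Diamond (p \to \neg \neg p) requires \Diamond (p \to \neg \neg p) at every successor {s2, s6}.
      At s2: \Diamond (p \to \neg \neg p) requires p \to \neg \neg p at some successor in {s0, s2, s3, s5}.
        p \to \neg \neg p holds at s0, so \Diamond (p \to \neg \neg p) is true at s2.
      At s6: \Diamond (p \to \neg \neg p) requires p \to \neg \neg p at some successor in {s4}.
        p \to \neg \neg p holds at s4, so \Diamond (p \to \neg \neg p) is true at s6.
  So \Box \Diamond (p \to \neg \neg p) is true at s0.

No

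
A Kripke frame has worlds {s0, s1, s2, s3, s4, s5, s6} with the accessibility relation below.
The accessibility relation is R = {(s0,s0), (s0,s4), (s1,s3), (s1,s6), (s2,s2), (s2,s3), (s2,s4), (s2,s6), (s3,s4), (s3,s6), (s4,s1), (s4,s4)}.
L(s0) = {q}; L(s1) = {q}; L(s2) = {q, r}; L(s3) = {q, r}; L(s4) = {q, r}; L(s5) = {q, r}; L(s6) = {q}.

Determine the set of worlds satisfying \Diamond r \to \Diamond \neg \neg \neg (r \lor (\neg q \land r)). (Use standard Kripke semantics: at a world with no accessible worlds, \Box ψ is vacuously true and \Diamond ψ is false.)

Let φ = \Diamond r \to \Diamond \neg \neg \neg (r \lor (\neg q \land r)). Evaluate φ at each world:
  s0 (successors {s0, s4}): φ is true.
  s1 (successors {s3, s6}): φ is true.
  s2 (successors {s2, s3, s4, s6}): φ is true.
  s3 (successors {s4, s6}): φ is true.
  s4 (successors {s1, s4}): φ is true.
  s5 (successors ∅): φ is true.
  s6 (successors ∅): φ is true.
For instance, at s3:
  At s3: \Diamond r is true, \Diamond \neg \neg \neg (r \lor (\neg q \land r)) is true, so \Diamond r \to \Diamond \neg \neg \neg (r \lor (\neg q \land r)) is true.
    At s3: \Diamond r requires r at some successor in {s4, s6}.
      r holds at s4, so \Diamond r is true at s3.
    At s3: \Diamond \neg \neg \neg (r \lor (\neg q \land r)) requires \neg \neg \neg (r \lor (\neg q \land r)) at some successor in {s4, s6}.
      \neg \neg \neg (r \lor (\neg q \land r)) holds at s6, so \Diamond \neg \neg \neg (r \lor (\neg q \land r)) is true at s3.
Satisfying worlds: {s0, s1, s2, s3, s4, s5, s6}

s0, s1, s2, s3, s4, s5, s6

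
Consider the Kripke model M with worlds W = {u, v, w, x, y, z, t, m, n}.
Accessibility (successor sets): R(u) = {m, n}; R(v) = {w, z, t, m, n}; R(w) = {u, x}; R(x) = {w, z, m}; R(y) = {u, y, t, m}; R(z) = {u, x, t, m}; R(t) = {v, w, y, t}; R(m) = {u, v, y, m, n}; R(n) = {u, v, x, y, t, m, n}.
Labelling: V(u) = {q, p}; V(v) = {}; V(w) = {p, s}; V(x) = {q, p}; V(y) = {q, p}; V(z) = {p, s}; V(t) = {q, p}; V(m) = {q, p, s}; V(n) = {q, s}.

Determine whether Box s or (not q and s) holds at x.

Recall that Box ψ holds at a world iff ψ holds at every accessible world, and Dia ψ holds iff ψ holds at some accessible world.
At x: Box s is true, not q and s is false, so Box s or (not q and s) is true.
  At x: Box s requires s at every successor {w, z, m}.
    At w: s is true.
    At z: s is true.
    At m: s is true.
  So Box s is true at x.

Yes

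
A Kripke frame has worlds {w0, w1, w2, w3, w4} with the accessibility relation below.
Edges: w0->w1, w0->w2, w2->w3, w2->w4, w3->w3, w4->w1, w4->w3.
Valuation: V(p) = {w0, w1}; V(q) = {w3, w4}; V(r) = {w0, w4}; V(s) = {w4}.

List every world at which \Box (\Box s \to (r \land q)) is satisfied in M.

Let φ = \Box (\Box s \to (r \land q)). Evaluate φ at each world:
  w0 (successors {w1, w2}): φ is false.
  w1 (successors ∅): φ is true.
  w2 (successors {w3, w4}): φ is true.
  w3 (successors {w3}): φ is true.
  w4 (successors {w1, w3}): φ is false.
For instance, at w3:
  At w3: \Box (\Box s \to (r \land q)) requires \Box s \to (r \land q) at every successor {w3}.
      At w3: \Box s is false, r \land q is false, so \Box s \to (r \land q) is true.
  So \Box (\Box s \to (r \land q)) is true at w3.
Satisfying worlds: {w1, w2, w3}

w1, w2, w3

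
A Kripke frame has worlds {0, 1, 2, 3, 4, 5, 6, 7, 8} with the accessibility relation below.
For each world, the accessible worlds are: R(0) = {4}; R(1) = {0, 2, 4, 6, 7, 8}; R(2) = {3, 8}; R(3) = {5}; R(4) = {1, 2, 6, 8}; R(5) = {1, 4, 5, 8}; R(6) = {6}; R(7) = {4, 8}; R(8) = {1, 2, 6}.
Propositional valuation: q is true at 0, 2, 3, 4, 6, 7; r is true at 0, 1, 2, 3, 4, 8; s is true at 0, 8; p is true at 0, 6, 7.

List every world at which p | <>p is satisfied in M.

Let φ = p | <>p. Evaluate φ at each world:
  0 (successors {4}): φ is true.
  1 (successors {0, 2, 4, 6, 7, 8}): φ is true.
  2 (successors {3, 8}): φ is false.
  3 (successors {5}): φ is false.
  4 (successors {1, 2, 6, 8}): φ is true.
  5 (successors {1, 4, 5, 8}): φ is false.
  6 (successors {6}): φ is true.
  7 (successors {4, 8}): φ is true.
  8 (successors {1, 2, 6}): φ is true.
For instance, at 0:
  At 0: p is true, <>p is false, so p | <>p is true.
    At 0: <>p requires p at some successor in {4}.
      At 4: p is false.
    So <>p is false at 0.
Satisfying worlds: {0, 1, 4, 6, 7, 8}

0, 1, 4, 6, 7, 8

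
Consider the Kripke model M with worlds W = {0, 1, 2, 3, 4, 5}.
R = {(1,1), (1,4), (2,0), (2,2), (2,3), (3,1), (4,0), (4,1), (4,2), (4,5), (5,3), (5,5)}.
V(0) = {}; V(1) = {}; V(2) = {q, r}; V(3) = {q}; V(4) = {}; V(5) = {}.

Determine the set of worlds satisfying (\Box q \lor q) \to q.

Let φ = (\Box q \lor q) \to q. Evaluate φ at each world:
  0 (successors ∅): φ is false.
  1 (successors {1, 4}): φ is true.
  2 (successors {0, 2, 3}): φ is true.
  3 (successors {1}): φ is true.
  4 (successors {0, 1, 2, 5}): φ is true.
  5 (successors {3, 5}): φ is true.
For instance, at 5:
  At 5: \Box q \lor q is false, q is false, so (\Box q \lor q) \to q is true.
    At 5: \Box q is false, q is false, so \Box q \lor q is false.
      At 5: \Box q requires q at every successor {3, 5}.
        q fails at 5, so \Box q is false at 5.
Satisfying worlds: {1, 2, 3, 4, 5}

1, 2, 3, 4, 5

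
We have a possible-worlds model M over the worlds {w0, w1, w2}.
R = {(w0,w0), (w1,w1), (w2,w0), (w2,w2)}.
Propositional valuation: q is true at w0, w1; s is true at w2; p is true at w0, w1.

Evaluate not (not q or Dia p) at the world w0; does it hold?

At w0: not q or Dia p is true, so not (not q or Dia p) is false.
  At w0: not q is false, Dia p is true, so not q or Dia p is true.
    At w0: Dia p requires p at some successor in {w0}.
      p holds at w0, so Dia p is true at w0.

No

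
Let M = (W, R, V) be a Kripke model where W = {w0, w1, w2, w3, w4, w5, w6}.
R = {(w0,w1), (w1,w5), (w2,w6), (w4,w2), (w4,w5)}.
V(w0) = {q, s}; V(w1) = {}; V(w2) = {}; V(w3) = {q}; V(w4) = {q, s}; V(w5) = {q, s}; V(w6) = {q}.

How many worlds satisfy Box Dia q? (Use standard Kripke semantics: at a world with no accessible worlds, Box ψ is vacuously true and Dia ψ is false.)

Let φ = Box Dia q. Evaluate φ at each world:
  w0 (successors {w1}): φ is true.
  w1 (successors {w5}): φ is false.
  w2 (successors {w6}): φ is false.
  w3 (successors ∅): φ is true.
  w4 (successors {w2, w5}): φ is false.
  w5 (successors ∅): φ is true.
  w6 (successors ∅): φ is true.
For instance, at w0:
  At w0: Box Dia q requires Dia q at every successor {w1}.
      At w1: Dia q requires q at some successor in {w5}.
        q holds at w5, so Dia q is true at w1.
  So Box Dia q is true at w0.
Satisfying worlds: {w0, w3, w5, w6}

4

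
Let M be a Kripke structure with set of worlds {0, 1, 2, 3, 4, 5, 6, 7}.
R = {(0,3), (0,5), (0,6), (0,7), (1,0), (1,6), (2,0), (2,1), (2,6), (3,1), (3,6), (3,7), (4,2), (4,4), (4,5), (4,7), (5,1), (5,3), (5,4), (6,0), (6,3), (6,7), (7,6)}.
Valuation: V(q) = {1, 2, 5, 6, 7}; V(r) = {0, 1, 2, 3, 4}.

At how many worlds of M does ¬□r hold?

7

Let φ = ¬□r. Evaluate φ at each world:
  0 (successors {3, 5, 6, 7}): φ is true.
  1 (successors {0, 6}): φ is true.
  2 (successors {0, 1, 6}): φ is true.
  3 (successors {1, 6, 7}): φ is true.
  4 (successors {2, 4, 5, 7}): φ is true.
  5 (successors {1, 3, 4}): φ is false.
  6 (successors {0, 3, 7}): φ is true.
  7 (successors {6}): φ is true.
For instance, at 4:
  At 4: □r is false, so ¬□r is true.
    At 4: □r requires r at every successor {2, 4, 5, 7}.
      r fails at 5, so □r is false at 4.
Satisfying worlds: {0, 1, 2, 3, 4, 6, 7}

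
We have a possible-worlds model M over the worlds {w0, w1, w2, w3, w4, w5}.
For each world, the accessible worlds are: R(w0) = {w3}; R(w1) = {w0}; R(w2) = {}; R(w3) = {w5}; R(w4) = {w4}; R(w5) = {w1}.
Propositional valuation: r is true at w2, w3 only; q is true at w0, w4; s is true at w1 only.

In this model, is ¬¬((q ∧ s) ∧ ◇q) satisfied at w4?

At w4: ¬((q ∧ s) ∧ ◇q) is true, so ¬¬((q ∧ s) ∧ ◇q) is false.
  At w4: (q ∧ s) ∧ ◇q is false, so ¬((q ∧ s) ∧ ◇q) is true.
    At w4: q ∧ s is false, ◇q is true, so (q ∧ s) ∧ ◇q is false.
      At w4: ◇q requires q at some successor in {w4}.
        q holds at w4, so ◇q is true at w4.

No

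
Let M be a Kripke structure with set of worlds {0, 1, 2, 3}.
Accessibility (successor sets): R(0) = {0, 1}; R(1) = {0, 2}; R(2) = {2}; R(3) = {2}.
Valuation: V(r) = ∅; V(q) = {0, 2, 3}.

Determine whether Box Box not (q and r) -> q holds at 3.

Recall that Box ψ holds at a world iff ψ holds at every accessible world, and Dia ψ holds iff ψ holds at some accessible world.
At 3: Box Box not (q and r) is true, q is true, so Box Box not (q and r) -> q is true.
  At 3: Box Box not (q and r) requires Box not (q and r) at every successor {2}.
      At 2: Box not (q and r) requires not (q and r) at every successor {2}.
        At 2: not (q and r) is true.
      So Box not (q and r) is true at 2.
  So Box Box not (q and r) is true at 3.

Yes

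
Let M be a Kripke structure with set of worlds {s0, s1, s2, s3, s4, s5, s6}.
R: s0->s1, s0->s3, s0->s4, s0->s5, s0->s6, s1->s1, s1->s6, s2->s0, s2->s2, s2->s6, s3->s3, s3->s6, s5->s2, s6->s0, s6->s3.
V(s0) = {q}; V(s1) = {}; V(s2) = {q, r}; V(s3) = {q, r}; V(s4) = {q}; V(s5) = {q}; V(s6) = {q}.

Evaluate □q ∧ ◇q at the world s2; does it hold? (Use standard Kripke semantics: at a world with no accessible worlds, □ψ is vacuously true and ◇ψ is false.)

At s2: □q is true, ◇q is true, so □q ∧ ◇q is true.
  At s2: □q requires q at every successor {s0, s2, s6}.
    At s0: q is true.
    At s2: q is true.
    At s6: q is true.
  So □q is true at s2.
  At s2: ◇q requires q at some successor in {s0, s2, s6}.
    q holds at s0, so ◇q is true at s2.

Yes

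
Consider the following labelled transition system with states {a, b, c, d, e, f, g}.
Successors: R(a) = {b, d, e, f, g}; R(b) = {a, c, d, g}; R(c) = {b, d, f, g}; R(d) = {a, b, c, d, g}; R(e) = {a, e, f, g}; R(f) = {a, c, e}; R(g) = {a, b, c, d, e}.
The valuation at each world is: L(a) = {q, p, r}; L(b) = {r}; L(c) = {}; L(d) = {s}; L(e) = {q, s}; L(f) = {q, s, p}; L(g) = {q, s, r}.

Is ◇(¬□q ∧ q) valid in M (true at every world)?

Let φ = ◇(¬□q ∧ q). Evaluate φ at each world:
  a (successors {b, d, e, f, g}): φ is true.
  b (successors {a, c, d, g}): φ is true.
  c (successors {b, d, f, g}): φ is true.
  d (successors {a, b, c, d, g}): φ is true.
  e (successors {a, e, f, g}): φ is true.
  f (successors {a, c, e}): φ is true.
  g (successors {a, b, c, d, e}): φ is true.
For instance, at c:
  At c: ◇(¬□q ∧ q) requires ¬□q ∧ q at some successor in {b, d, f, g}.
    ¬□q ∧ q holds at f, so ◇(¬□q ∧ q) is true at c.
      At f: ¬□q is true, q is true, so ¬□q ∧ q is true.

Yes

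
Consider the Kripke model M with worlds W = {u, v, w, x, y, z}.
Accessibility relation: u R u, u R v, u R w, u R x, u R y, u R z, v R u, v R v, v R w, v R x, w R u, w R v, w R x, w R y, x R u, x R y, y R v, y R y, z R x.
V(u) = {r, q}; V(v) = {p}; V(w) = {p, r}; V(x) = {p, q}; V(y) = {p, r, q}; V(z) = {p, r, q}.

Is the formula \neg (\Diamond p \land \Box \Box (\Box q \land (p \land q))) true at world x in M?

At x: \Diamond p \land \Box \Box (\Box q \land (p \land q)) is false, so \neg (\Diamond p \land \Box \Box (\Box q \land (p \land q))) is true.
  At x: \Diamond p is true, \Box \Box (\Box q \land (p \land q)) is false, so \Diamond p \land \Box \Box (\Box q \land (p \land q)) is false.
    At x: \Diamond p requires p at some successor in {u, y}.
      p holds at y, so \Diamond p is true at x.
    At x: \Box \Box (\Box q \land (p \land q)) requires \Box (\Box q \land (p \land q)) at every successor {u, y}.
      \Box (\Box q \land (p \land q)) fails at u, so \Box \Box (\Box q \land (p \land q)) is false at x.

Yes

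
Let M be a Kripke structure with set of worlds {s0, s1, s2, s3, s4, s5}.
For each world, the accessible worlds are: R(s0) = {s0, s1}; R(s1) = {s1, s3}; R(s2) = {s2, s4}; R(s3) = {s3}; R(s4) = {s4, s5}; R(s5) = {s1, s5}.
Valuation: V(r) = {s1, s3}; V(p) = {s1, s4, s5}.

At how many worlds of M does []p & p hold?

Recall that []ψ holds at a world iff ψ holds at every accessible world, and <>ψ holds iff ψ holds at some accessible world.
Let φ = []p & p. Evaluate φ at each world:
  s0 (successors {s0, s1}): φ is false.
  s1 (successors {s1, s3}): φ is false.
  s2 (successors {s2, s4}): φ is false.
  s3 (successors {s3}): φ is false.
  s4 (successors {s4, s5}): φ is true.
  s5 (successors {s1, s5}): φ is true.
For instance, at s3:
  At s3: []p is false, p is false, so []p & p is false.
    At s3: []p requires p at every successor {s3}.
      p fails at s3, so []p is false at s3.
Satisfying worlds: {s4, s5}

2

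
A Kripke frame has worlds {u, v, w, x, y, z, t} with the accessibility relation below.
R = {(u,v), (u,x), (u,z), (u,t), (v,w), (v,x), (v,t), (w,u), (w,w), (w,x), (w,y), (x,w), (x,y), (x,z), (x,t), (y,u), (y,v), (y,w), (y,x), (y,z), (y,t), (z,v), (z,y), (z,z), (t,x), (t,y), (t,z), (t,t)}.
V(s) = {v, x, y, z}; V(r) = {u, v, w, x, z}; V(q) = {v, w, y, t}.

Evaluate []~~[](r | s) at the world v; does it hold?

At v: []~~[](r | s) requires ~~[](r | s) at every successor {w, x, t}.
  ~~[](r | s) fails at x, so []~~[](r | s) is false at v.
    At x: ~[](r | s) is true, so ~~[](r | s) is false.
      At x: [](r | s) is false, so ~[](r | s) is true.

No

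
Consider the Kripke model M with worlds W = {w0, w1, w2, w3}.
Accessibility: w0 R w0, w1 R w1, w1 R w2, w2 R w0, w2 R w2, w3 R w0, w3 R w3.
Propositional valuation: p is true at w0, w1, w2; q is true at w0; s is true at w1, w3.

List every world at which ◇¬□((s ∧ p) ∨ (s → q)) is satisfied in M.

Recall that □ψ holds at a world iff ψ holds at every accessible world, and ◇ψ holds iff ψ holds at some accessible world.
Let φ = ◇¬□((s ∧ p) ∨ (s → q)). Evaluate φ at each world:
  w0 (successors {w0}): φ is false.
  w1 (successors {w1, w2}): φ is false.
  w2 (successors {w0, w2}): φ is false.
  w3 (successors {w0, w3}): φ is true.
For instance, at w2:
  At w2: ◇¬□((s ∧ p) ∨ (s → q)) requires ¬□((s ∧ p) ∨ (s → q)) at some successor in {w0, w2}.
    At w0: ¬□((s ∧ p) ∨ (s → q)) is false.
    At w2: ¬□((s ∧ p) ∨ (s → q)) is false.
  So ◇¬□((s ∧ p) ∨ (s → q)) is false at w2.
Satisfying worlds: {w3}

w3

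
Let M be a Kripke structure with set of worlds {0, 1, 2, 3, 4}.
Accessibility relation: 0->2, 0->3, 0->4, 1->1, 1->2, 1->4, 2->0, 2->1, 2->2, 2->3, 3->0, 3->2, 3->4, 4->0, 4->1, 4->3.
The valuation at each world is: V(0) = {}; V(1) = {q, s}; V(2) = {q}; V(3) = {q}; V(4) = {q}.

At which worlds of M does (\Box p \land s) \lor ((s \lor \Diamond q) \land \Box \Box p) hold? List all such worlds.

Let φ = (\Box p \land s) \lor ((s \lor \Diamond q) \land \Box \Box p). Evaluate φ at each world:
  0 (successors {2, 3, 4}): φ is false.
  1 (successors {1, 2, 4}): φ is false.
  2 (successors {0, 1, 2, 3}): φ is false.
  3 (successors {0, 2, 4}): φ is false.
  4 (successors {0, 1, 3}): φ is false.
For instance, at 3:
  At 3: \Box p \land s is false, (s \lor \Diamond q) \land \Box \Box p is false, so (\Box p \land s) \lor ((s \lor \Diamond q) \land \Box \Box p) is false.
    At 3: \Box p is false, s is false, so \Box p \land s is false.
      At 3: \Box p requires p at every successor {0, 2, 4}.
        p fails at 0, so \Box p is false at 3.
    At 3: s \lor \Diamond q is true, \Box \Box p is false, so (s \lor \Diamond q) \land \Box \Box p is false.
      At 3: s is false, \Diamond q is true, so s \lor \Diamond q is true.
      At 3: \Box \Box p requires \Box p at every successor {0, 2, 4}.
        \Box p fails at 0, so \Box \Box p is false at 3.
Satisfying worlds: none.

none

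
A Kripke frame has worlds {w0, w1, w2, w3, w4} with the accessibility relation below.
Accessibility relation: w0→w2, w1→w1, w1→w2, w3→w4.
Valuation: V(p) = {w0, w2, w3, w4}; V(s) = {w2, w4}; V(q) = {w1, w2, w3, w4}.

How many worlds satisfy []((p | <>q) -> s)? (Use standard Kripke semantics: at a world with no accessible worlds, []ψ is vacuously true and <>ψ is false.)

4

Let φ = []((p | <>q) -> s). Evaluate φ at each world:
  w0 (successors {w2}): φ is true.
  w1 (successors {w1, w2}): φ is false.
  w2 (successors ∅): φ is true.
  w3 (successors {w4}): φ is true.
  w4 (successors ∅): φ is true.
For instance, at w1:
  At w1: []((p | <>q) -> s) requires (p | <>q) -> s at every successor {w1, w2}.
    (p | <>q) -> s fails at w1, so []((p | <>q) -> s) is false at w1.
      At w1: p | <>q is true, s is false, so (p | <>q) -> s is false.
Satisfying worlds: {w0, w2, w3, w4}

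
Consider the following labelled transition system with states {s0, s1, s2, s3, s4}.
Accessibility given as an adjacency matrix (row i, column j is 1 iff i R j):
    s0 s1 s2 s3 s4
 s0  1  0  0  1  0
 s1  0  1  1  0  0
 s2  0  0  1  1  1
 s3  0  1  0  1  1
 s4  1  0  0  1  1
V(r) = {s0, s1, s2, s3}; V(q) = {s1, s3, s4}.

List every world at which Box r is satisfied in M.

Recall that Box ψ holds at a world iff ψ holds at every accessible world, and Dia ψ holds iff ψ holds at some accessible world.
Let φ = Box r. Evaluate φ at each world:
  s0 (successors {s0, s3}): φ is true.
  s1 (successors {s1, s2}): φ is true.
  s2 (successors {s2, s3, s4}): φ is false.
  s3 (successors {s1, s3, s4}): φ is false.
  s4 (successors {s0, s3, s4}): φ is false.
For instance, at s4:
  At s4: Box r requires r at every successor {s0, s3, s4}.
    r fails at s4, so Box r is false at s4.
Satisfying worlds: {s0, s1}

s0, s1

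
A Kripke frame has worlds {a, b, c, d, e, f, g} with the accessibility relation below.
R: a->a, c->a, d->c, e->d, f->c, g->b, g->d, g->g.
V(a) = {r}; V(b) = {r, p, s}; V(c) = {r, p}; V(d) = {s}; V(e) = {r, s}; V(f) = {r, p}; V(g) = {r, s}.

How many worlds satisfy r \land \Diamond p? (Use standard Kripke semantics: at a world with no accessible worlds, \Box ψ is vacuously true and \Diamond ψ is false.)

2

Let φ = r \land \Diamond p. Evaluate φ at each world:
  a (successors {a}): φ is false.
  b (successors ∅): φ is false.
  c (successors {a}): φ is false.
  d (successors {c}): φ is false.
  e (successors {d}): φ is false.
  f (successors {c}): φ is true.
  g (successors {b, d, g}): φ is true.
For instance, at a:
  At a: r is true, \Diamond p is false, so r \land \Diamond p is false.
    At a: \Diamond p requires p at some successor in {a}.
      At a: p is false.
    So \Diamond p is false at a.
Satisfying worlds: {f, g}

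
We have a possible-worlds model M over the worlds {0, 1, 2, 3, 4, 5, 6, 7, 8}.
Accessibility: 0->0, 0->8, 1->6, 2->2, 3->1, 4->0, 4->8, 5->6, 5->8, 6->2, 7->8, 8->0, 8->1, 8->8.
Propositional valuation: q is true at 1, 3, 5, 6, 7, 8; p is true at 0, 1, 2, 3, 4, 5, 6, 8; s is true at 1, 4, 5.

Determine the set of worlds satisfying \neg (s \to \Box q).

4

Let φ = \neg (s \to \Box q). Evaluate φ at each world:
  0 (successors {0, 8}): φ is false.
  1 (successors {6}): φ is false.
  2 (successors {2}): φ is false.
  3 (successors {1}): φ is false.
  4 (successors {0, 8}): φ is true.
  5 (successors {6, 8}): φ is false.
  6 (successors {2}): φ is false.
  7 (successors {8}): φ is false.
  8 (successors {0, 1, 8}): φ is false.
For instance, at 6:
  At 6: s \to \Box q is true, so \neg (s \to \Box q) is false.
    At 6: s is false, \Box q is false, so s \to \Box q is true.
      At 6: \Box q requires q at every successor {2}.
        q fails at 2, so \Box q is false at 6.
Satisfying worlds: {4}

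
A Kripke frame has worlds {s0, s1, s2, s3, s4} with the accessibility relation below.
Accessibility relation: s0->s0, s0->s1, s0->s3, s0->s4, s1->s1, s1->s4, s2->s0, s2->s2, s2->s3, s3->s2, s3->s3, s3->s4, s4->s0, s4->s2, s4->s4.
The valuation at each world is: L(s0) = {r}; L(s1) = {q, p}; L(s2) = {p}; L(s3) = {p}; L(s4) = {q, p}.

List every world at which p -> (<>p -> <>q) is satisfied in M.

s0, s1, s3, s4

Let φ = p -> (<>p -> <>q). Evaluate φ at each world:
  s0 (successors {s0, s1, s3, s4}): φ is true.
  s1 (successors {s1, s4}): φ is true.
  s2 (successors {s0, s2, s3}): φ is false.
  s3 (successors {s2, s3, s4}): φ is true.
  s4 (successors {s0, s2, s4}): φ is true.
For instance, at s4:
  At s4: p is true, <>p -> <>q is true, so p -> (<>p -> <>q) is true.
    At s4: <>p is true, <>q is true, so <>p -> <>q is true.
      At s4: <>p requires p at some successor in {s0, s2, s4}.
        p holds at s2, so <>p is true at s4.
      At s4: <>q requires q at some successor in {s0, s2, s4}.
        q holds at s4, so <>q is true at s4.
Satisfying worlds: {s0, s1, s3, s4}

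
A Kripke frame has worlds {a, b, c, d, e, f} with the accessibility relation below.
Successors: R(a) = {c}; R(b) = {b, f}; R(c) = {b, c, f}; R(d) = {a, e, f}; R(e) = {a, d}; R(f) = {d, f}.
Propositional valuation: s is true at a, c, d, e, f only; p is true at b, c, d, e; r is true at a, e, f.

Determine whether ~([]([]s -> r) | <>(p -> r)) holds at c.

At c: []([]s -> r) | <>(p -> r) is true, so ~([]([]s -> r) | <>(p -> r)) is false.
  At c: []([]s -> r) is true, <>(p -> r) is true, so []([]s -> r) | <>(p -> r) is true.
    At c: []([]s -> r) requires []s -> r at every successor {b, c, f}.
      At b: []s -> r is true.
      At c: []s -> r is true.
      At f: []s -> r is true.
    So []([]s -> r) is true at c.
    At c: <>(p -> r) requires p -> r at some successor in {b, c, f}.
      p -> r holds at f, so <>(p -> r) is true at c.

No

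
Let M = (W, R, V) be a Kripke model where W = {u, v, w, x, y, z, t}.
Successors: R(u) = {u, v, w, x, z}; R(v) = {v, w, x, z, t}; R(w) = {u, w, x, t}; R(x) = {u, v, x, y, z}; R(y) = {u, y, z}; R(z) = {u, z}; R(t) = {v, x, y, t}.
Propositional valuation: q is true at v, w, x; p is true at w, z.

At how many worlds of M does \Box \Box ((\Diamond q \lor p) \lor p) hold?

1

Recall that \Box ψ holds at a world iff ψ holds at every accessible world, and \Diamond ψ holds iff ψ holds at some accessible world.
Let φ = \Box \Box ((\Diamond q \lor p) \lor p). Evaluate φ at each world:
  u (successors {u, v, w, x, z}): φ is false.
  v (successors {v, w, x, z, t}): φ is false.
  w (successors {u, w, x, t}): φ is false.
  x (successors {u, v, x, y, z}): φ is false.
  y (successors {u, y, z}): φ is false.
  z (successors {u, z}): φ is true.
  t (successors {v, x, y, t}): φ is false.
For instance, at u:
  At u: \Box \Box ((\Diamond q \lor p) \lor p) requires \Box ((\Diamond q \lor p) \lor p) at every successor {u, v, w, x, z}.
    \Box ((\Diamond q \lor p) \lor p) fails at x, so \Box \Box ((\Diamond q \lor p) \lor p) is false at u.
      At x: \Box ((\Diamond q \lor p) \lor p) requires (\Diamond q \lor p) \lor p at every successor {u, v, x, y, z}.
        (\Diamond q \lor p) \lor p fails at y, so \Box ((\Diamond q \lor p) \lor p) is false at x.
Satisfying worlds: {z}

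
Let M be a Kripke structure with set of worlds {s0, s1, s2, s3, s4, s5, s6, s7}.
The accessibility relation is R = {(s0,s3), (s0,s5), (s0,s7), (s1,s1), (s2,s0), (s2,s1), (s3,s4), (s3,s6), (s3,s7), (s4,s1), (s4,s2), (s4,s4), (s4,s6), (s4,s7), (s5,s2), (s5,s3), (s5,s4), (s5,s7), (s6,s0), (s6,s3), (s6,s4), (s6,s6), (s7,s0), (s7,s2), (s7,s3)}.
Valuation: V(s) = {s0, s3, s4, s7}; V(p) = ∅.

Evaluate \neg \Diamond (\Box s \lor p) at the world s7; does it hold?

Yes

At s7: \Diamond (\Box s \lor p) is false, so \neg \Diamond (\Box s \lor p) is true.
  At s7: \Diamond (\Box s \lor p) requires \Box s \lor p at some successor in {s0, s2, s3}.
    At s0: \Box s \lor p is false.
    At s2: \Box s \lor p is false.
    At s3: \Box s \lor p is false.
  So \Diamond (\Box s \lor p) is false at s7.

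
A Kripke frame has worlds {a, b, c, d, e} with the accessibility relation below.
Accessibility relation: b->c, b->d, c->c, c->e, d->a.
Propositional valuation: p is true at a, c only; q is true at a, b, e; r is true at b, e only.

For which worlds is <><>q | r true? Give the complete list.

b, c, e

Let φ = <><>q | r. Evaluate φ at each world:
  a (successors ∅): φ is false.
  b (successors {c, d}): φ is true.
  c (successors {c, e}): φ is true.
  d (successors {a}): φ is false.
  e (successors ∅): φ is true.
For instance, at c:
  At c: <><>q is true, r is false, so <><>q | r is true.
    At c: <><>q requires <>q at some successor in {c, e}.
      <>q holds at c, so <><>q is true at c.
Satisfying worlds: {b, c, e}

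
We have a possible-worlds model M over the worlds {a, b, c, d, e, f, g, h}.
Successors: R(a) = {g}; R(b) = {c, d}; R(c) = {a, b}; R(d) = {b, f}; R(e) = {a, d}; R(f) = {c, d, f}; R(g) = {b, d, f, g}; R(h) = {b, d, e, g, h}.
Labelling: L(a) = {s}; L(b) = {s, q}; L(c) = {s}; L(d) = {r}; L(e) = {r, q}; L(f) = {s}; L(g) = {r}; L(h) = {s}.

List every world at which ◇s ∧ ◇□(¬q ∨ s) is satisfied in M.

Let φ = ◇s ∧ ◇□(¬q ∨ s). Evaluate φ at each world:
  a (successors {g}): φ is false.
  b (successors {c, d}): φ is true.
  c (successors {a, b}): φ is true.
  d (successors {b, f}): φ is true.
  e (successors {a, d}): φ is true.
  f (successors {c, d, f}): φ is true.
  g (successors {b, d, f, g}): φ is true.
  h (successors {b, d, e, g, h}): φ is true.
For instance, at b:
  At b: ◇s is true, ◇□(¬q ∨ s) is true, so ◇s ∧ ◇□(¬q ∨ s) is true.
    At b: ◇s requires s at some successor in {c, d}.
      s holds at c, so ◇s is true at b.
    At b: ◇□(¬q ∨ s) requires □(¬q ∨ s) at some successor in {c, d}.
      □(¬q ∨ s) holds at c, so ◇□(¬q ∨ s) is true at b.
Satisfying worlds: {b, c, d, e, f, g, h}

b, c, d, e, f, g, h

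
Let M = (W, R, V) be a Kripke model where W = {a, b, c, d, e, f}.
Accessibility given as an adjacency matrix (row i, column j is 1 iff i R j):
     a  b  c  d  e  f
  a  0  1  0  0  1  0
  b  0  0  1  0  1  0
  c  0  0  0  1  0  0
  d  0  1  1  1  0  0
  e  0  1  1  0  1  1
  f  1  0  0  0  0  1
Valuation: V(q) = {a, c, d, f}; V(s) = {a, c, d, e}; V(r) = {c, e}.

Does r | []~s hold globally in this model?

No

Let φ = r | []~s. Evaluate φ at each world:
  a (successors {b, e}): φ is false.
  b (successors {c, e}): φ is false.
  c (successors {d}): φ is true.
  d (successors {b, c, d}): φ is false.
  e (successors {b, c, e, f}): φ is true.
  f (successors {a, f}): φ is false.
Detail at a (counterexample):
  At a: r is false, []~s is false, so r | []~s is false.
    At a: []~s requires ~s at every successor {b, e}.
      ~s fails at e, so []~s is false at a.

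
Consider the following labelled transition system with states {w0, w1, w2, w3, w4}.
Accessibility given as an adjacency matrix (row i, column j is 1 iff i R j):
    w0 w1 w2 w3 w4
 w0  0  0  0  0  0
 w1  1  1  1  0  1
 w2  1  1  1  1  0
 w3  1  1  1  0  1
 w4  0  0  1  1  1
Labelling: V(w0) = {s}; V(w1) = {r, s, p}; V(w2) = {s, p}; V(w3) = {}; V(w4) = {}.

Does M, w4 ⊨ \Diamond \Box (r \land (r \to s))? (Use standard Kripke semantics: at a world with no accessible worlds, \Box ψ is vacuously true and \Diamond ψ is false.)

Recall that \Box ψ holds at a world iff ψ holds at every accessible world, and \Diamond ψ holds iff ψ holds at some accessible world.
At w4: \Diamond \Box (r \land (r \to s)) requires \Box (r \land (r \to s)) at some successor in {w2, w3, w4}.
  At w2: \Box (r \land (r \to s)) is false.
  At w3: \Box (r \land (r \to s)) is false.
  At w4: \Box (r \land (r \to s)) is false.
So \Diamond \Box (r \land (r \to s)) is false at w4.

No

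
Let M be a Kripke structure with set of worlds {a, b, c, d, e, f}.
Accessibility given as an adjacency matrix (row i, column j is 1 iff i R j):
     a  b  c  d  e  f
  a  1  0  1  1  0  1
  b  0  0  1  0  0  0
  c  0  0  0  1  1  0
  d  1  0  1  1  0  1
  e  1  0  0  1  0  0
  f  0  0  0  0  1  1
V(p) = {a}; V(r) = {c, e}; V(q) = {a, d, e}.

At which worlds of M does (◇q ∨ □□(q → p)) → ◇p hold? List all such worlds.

a, b, d, e

Let φ = (◇q ∨ □□(q → p)) → ◇p. Evaluate φ at each world:
  a (successors {a, c, d, f}): φ is true.
  b (successors {c}): φ is true.
  c (successors {d, e}): φ is false.
  d (successors {a, c, d, f}): φ is true.
  e (successors {a, d}): φ is true.
  f (successors {e, f}): φ is false.
For instance, at b:
  At b: ◇q ∨ □□(q → p) is false, ◇p is false, so (◇q ∨ □□(q → p)) → ◇p is true.
    At b: ◇q is false, □□(q → p) is false, so ◇q ∨ □□(q → p) is false.
      At b: ◇q requires q at some successor in {c}.
        At c: q is false.
      So ◇q is false at b.
      At b: □□(q → p) requires □(q → p) at every successor {c}.
        □(q → p) fails at c, so □□(q → p) is false at b.
    At b: ◇p requires p at some successor in {c}.
      At c: p is false.
    So ◇p is false at b.
Satisfying worlds: {a, b, d, e}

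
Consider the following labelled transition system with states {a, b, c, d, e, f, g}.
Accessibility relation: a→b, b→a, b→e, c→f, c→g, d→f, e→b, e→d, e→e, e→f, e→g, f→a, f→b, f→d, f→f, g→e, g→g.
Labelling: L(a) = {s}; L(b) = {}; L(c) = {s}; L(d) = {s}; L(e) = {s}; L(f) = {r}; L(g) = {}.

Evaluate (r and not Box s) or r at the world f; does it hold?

At f: r and not Box s is true, r is true, so (r and not Box s) or r is true.
  At f: r is true, not Box s is true, so r and not Box s is true.
    At f: Box s is false, so not Box s is true.
      At f: Box s requires s at every successor {a, b, d, f}.
        s fails at b, so Box s is false at f.

Yes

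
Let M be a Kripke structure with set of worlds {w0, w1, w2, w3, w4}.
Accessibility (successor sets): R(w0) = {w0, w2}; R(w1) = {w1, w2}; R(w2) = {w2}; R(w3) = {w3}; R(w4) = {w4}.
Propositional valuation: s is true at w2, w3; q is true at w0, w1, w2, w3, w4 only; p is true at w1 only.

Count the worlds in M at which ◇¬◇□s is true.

Recall that □ψ holds at a world iff ψ holds at every accessible world, and ◇ψ holds iff ψ holds at some accessible world.
Let φ = ◇¬◇□s. Evaluate φ at each world:
  w0 (successors {w0, w2}): φ is false.
  w1 (successors {w1, w2}): φ is false.
  w2 (successors {w2}): φ is false.
  w3 (successors {w3}): φ is false.
  w4 (successors {w4}): φ is true.
For instance, at w0:
  At w0: ◇¬◇□s requires ¬◇□s at some successor in {w0, w2}.
    At w0: ¬◇□s is false.
    At w2: ¬◇□s is false.
  So ◇¬◇□s is false at w0.
Satisfying worlds: {w4}

1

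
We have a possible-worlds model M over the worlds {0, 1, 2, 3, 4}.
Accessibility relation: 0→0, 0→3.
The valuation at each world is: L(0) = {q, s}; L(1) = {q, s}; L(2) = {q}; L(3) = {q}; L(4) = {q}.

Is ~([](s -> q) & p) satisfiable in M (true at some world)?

Let φ = ~([](s -> q) & p). Evaluate φ at each world:
  0 (successors {0, 3}): φ is true.
  1 (successors ∅): φ is true.
  2 (successors ∅): φ is true.
  3 (successors ∅): φ is true.
  4 (successors ∅): φ is true.
Detail at 0 (witness):
  At 0: [](s -> q) & p is false, so ~([](s -> q) & p) is true.
    At 0: [](s -> q) is true, p is false, so [](s -> q) & p is false.
      At 0: [](s -> q) requires s -> q at every successor {0, 3}.
        At 0: s -> q is true.
        At 3: s -> q is true.
      So [](s -> q) is true at 0.

Yes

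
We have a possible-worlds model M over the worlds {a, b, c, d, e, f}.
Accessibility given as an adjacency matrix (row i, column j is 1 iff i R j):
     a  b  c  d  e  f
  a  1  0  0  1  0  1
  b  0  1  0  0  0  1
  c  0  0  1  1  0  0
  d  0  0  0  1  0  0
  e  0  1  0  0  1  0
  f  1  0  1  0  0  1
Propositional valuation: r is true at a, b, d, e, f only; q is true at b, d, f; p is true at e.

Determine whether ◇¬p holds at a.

Recall that ◇ψ holds at a world iff ψ holds at some accessible world.
At a: ◇¬p requires ¬p at some successor in {a, d, f}.
  ¬p holds at a, so ◇¬p is true at a.

Yes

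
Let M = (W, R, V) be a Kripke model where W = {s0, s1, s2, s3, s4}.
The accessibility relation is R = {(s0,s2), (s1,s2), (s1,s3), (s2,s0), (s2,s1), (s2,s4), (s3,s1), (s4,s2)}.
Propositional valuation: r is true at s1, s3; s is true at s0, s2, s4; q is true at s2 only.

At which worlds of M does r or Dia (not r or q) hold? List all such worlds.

s0, s1, s2, s3, s4

Recall that Dia ψ holds at a world iff ψ holds at some accessible world.
Let φ = r or Dia (not r or q). Evaluate φ at each world:
  s0 (successors {s2}): φ is true.
  s1 (successors {s2, s3}): φ is true.
  s2 (successors {s0, s1, s4}): φ is true.
  s3 (successors {s1}): φ is true.
  s4 (successors {s2}): φ is true.
For instance, at s1:
  At s1: r is true, Dia (not r or q) is true, so r or Dia (not r or q) is true.
    At s1: Dia (not r or q) requires not r or q at some successor in {s2, s3}.
      not r or q holds at s2, so Dia (not r or q) is true at s1.
Satisfying worlds: {s0, s1, s2, s3, s4}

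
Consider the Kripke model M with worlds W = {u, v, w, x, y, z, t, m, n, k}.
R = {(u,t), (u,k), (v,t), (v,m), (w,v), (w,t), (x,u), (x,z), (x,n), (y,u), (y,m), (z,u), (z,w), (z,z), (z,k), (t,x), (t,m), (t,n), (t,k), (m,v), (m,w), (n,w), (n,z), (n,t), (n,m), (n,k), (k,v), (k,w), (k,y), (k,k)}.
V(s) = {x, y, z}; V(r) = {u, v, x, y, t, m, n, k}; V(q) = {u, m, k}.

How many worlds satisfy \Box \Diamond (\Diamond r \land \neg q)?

9

Recall that \Box ψ holds at a world iff ψ holds at every accessible world, and \Diamond ψ holds iff ψ holds at some accessible world.
Let φ = \Box \Diamond (\Diamond r \land \neg q). Evaluate φ at each world:
  u (successors {t, k}): φ is true.
  v (successors {t, m}): φ is true.
  w (successors {v, t}): φ is true.
  x (successors {u, z, n}): φ is true.
  y (successors {u, m}): φ is true.
  z (successors {u, w, z, k}): φ is true.
  t (successors {x, m, n, k}): φ is true.
  m (successors {v, w}): φ is true.
  n (successors {w, z, t, m, k}): φ is true.
  k (successors {v, w, y, k}): φ is false.
For instance, at t:
  At t: \Box \Diamond (\Diamond r \land \neg q) requires \Diamond (\Diamond r \land \neg q) at every successor {x, m, n, k}.
    At x: \Diamond (\Diamond r \land \neg q) is true.
    At m: \Diamond (\Diamond r \land \neg q) is true.
    At n: \Diamond (\Diamond r \land \neg q) is true.
    At k: \Diamond (\Diamond r \land \neg q) is true.
  So \Box \Diamond (\Diamond r \land \neg q) is true at t.
Satisfying worlds: {u, v, w, x, y, z, t, m, n}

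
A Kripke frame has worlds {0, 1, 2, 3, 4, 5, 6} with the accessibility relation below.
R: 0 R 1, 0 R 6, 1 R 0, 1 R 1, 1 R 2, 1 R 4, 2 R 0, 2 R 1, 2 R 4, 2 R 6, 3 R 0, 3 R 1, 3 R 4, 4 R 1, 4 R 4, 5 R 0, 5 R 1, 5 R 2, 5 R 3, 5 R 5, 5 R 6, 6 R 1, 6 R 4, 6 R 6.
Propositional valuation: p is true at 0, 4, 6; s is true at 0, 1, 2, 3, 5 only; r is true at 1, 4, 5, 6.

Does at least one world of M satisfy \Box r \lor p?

Yes

Let φ = \Box r \lor p. Evaluate φ at each world:
  0 (successors {1, 6}): φ is true.
  1 (successors {0, 1, 2, 4}): φ is false.
  2 (successors {0, 1, 4, 6}): φ is false.
  3 (successors {0, 1, 4}): φ is false.
  4 (successors {1, 4}): φ is true.
  5 (successors {0, 1, 2, 3, 5, 6}): φ is false.
  6 (successors {1, 4, 6}): φ is true.
Detail at 0 (witness):
  At 0: \Box r is true, p is true, so \Box r \lor p is true.
    At 0: \Box r requires r at every successor {1, 6}.
      At 1: r is true.
      At 6: r is true.
    So \Box r is true at 0.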